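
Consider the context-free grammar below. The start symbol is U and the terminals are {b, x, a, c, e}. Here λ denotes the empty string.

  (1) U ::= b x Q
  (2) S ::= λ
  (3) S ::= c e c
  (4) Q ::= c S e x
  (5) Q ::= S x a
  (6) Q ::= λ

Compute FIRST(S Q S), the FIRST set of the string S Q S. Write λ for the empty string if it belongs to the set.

FIRST(U): from U::=b x Q we get {b}. So FIRST(U) = {b}.
FIRST(S): from S::=λ we get {λ}; from S::=c e c we get {c}. So FIRST(S) = {λ, c}.
FIRST(Q): from Q::=c S e x we get {c}; from Q::=S x a we get {c, x}; from Q::=λ we get {λ}. So FIRST(Q) = {λ, c, x}.
FIRST(S Q S): take FIRST of each symbol in turn, carrying on past any symbol whose FIRST contains λ; result {λ, c, x}.

{λ, c, x}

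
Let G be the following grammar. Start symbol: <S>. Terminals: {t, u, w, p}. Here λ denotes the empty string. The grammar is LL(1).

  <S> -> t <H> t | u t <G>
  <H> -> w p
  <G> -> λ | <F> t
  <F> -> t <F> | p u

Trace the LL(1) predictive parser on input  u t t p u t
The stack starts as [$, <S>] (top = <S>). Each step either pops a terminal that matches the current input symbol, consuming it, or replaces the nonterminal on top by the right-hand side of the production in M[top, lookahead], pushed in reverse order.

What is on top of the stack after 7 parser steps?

p

     Stack      Input          Action
  1  $ <S>      u t t p u t $  expand <S> -> u t <G>
  2  $ <G> t u  u t t p u t $  match u
  3  $ <G> t    t t p u t $    match t
  4  $ <G>      t p u t $      expand <G> -> <F> t
  5  $ t <F>    t p u t $      expand <F> -> t <F>
  6  $ t <F> t  t p u t $      match t
  7  $ t <F>    p u t $        expand <F> -> p u
Stack after step 7: $ t u p (top = p).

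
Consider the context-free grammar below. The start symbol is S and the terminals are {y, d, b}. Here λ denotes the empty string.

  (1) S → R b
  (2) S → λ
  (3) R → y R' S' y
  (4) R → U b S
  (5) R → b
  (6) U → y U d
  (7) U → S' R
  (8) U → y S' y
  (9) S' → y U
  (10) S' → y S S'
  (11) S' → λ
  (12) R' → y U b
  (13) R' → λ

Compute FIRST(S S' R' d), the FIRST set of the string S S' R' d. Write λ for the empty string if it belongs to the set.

FIRST(S'): from S'→y U we get {y}; from S'→y S S' we get {y}; from S'→λ we get {λ}. So FIRST(S') = {λ, y}.
FIRST(R'): from R'→y U b we get {y}; from R'→λ we get {λ}. So FIRST(R') = {λ, y}.
FIRST(S): from S→R b we get {b, y}; from S→λ we get {λ}. So FIRST(S) = {λ, b, y}.
FIRST(R): from R→y R' S' y we get {y}; from R→U b S we get {b, y}; from R→b we get {b}. So FIRST(R) = {b, y}.
FIRST(U): from U→y U d we get {y}; from U→S' R we get {b, y}; from U→y S' y we get {y}. So FIRST(U) = {b, y}.
FIRST(S S' R' d): take FIRST of each symbol in turn, carrying on past any symbol whose FIRST contains λ; result {b, d, y}.

{b, d, y}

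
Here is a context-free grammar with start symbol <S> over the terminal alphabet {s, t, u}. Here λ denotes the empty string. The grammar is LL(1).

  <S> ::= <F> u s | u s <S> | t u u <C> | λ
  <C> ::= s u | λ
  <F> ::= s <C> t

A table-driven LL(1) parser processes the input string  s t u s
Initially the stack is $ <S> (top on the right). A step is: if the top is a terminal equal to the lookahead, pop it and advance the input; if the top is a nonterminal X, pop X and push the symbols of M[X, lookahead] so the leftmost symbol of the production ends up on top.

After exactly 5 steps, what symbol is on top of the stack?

step 1: stack=$ <S>  input=s t u s $  — expand <S> ::= <F> u s
step 2: stack=$ s u <F>  input=s t u s $  — expand <F> ::= s <C> t
step 3: stack=$ s u t <C> s  input=s t u s $  — match s
step 4: stack=$ s u t <C>  input=t u s $  — expand <C> ::= λ
step 5: stack=$ s u t  input=t u s $  — match t
Stack after step 5: $ s u (top = u).

u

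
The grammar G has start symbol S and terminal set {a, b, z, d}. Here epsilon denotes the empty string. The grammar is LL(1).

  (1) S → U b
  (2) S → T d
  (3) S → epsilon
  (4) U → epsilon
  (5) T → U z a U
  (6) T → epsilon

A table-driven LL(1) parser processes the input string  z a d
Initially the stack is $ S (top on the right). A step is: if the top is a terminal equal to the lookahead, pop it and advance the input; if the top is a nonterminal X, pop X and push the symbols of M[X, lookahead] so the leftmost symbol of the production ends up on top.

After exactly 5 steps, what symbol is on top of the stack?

U

step 1: stack=$ S  input=z a d $  — expand S → T d
step 2: stack=$ d T  input=z a d $  — expand T → U z a U
step 3: stack=$ d U a z U  input=z a d $  — expand U → epsilon
step 4: stack=$ d U a z  input=z a d $  — match z
step 5: stack=$ d U a  input=a d $  — match a
Stack after step 5: $ d U (top = U).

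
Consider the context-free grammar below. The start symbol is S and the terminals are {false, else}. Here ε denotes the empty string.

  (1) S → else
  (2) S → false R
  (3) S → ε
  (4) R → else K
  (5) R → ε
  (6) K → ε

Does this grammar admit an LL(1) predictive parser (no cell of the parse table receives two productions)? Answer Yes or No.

FIRST(S) = {ε, else, false}
FIRST(R) = {ε, else}
FIRST(K) = {ε}
FOLLOW(S) = {$}
FOLLOW(R) = {$}
FOLLOW(K) = {$}
Each cell of M receives at most one production.

Yes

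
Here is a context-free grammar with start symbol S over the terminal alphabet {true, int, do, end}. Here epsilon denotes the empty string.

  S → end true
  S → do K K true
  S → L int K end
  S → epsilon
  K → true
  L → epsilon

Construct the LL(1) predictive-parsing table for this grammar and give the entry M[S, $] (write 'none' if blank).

S → epsilon

FIRST(K) = {true}
FIRST(L) = {epsilon}
FIRST(S) = {epsilon, do, end, int}  (via L int K end)
FOLLOW(S) includes $ since S is the start symbol.
FOLLOW(S): S appears on no right-hand side. Thus FOLLOW(S) = {$}.
For S → end true: FIRST(end true) = {end}, so it goes in M[S, t] for t ∈ {end}.
For S → do K K true: FIRST(do K K true) = {do}, so it goes in M[S, t] for t ∈ {do}.
For S → L int K end: FIRST(L int K end) = {int}, so it goes in M[S, t] for t ∈ {int}.
For S → epsilon: FIRST(epsilon) = {epsilon}, so it goes in M[S, t] for t ∈ {}; since epsilon ∈ FIRST, also for every t ∈ FOLLOW(S) = {$}.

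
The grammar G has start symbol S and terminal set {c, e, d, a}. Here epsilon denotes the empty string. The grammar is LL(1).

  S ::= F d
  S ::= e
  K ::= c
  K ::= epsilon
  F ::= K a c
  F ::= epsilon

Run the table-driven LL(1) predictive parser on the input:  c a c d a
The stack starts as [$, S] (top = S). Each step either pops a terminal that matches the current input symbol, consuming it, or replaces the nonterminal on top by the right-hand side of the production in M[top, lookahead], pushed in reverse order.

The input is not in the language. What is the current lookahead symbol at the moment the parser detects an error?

     Stack      Input        Action
  1  $ S        c a c d a $  expand S ::= F d
  2  $ d F      c a c d a $  expand F ::= K a c
  3  $ d c a K  c a c d a $  expand K ::= c
  4  $ d c a c  c a c d a $  match c
  5  $ d c a    a c d a $    match a
  6  $ d c      c d a $      match c
  7  $ d        d a $        match d
  8  $          a $          error: stack empty but input remains

a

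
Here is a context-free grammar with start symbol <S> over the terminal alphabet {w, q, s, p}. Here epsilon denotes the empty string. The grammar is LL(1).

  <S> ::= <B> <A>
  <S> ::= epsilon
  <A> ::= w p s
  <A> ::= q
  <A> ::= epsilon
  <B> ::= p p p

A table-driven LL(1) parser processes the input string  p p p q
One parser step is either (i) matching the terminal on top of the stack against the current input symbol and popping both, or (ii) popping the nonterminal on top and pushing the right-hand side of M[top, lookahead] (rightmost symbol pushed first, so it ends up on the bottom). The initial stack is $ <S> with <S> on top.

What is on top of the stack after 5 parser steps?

step 1: stack=$ <S>  input=p p p q $  — expand <S> ::= <B> <A>
step 2: stack=$ <A> <B>  input=p p p q $  — expand <B> ::= p p p
step 3: stack=$ <A> p p p  input=p p p q $  — match p
step 4: stack=$ <A> p p  input=p p q $  — match p
step 5: stack=$ <A> p  input=p q $  — match p
Stack after step 5: $ <A> (top = <A>).

<A>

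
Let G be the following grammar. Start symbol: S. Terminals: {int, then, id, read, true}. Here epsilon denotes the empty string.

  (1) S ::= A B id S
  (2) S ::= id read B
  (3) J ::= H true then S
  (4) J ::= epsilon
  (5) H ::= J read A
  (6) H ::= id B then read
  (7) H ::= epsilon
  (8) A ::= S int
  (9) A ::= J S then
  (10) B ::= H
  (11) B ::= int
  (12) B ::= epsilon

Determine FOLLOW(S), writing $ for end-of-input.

FIRST(S): from S::=A B id S we get {id, read, true}; from S::=id read B we get {id}. So FIRST(S) = {id, read, true}.
FIRST(J): from J::=H true then S we get {id, read, true}; from J::=epsilon we get {epsilon}. So FIRST(J) = {epsilon, id, read, true}.
FIRST(H): from H::=J read A we get {id, read, true}; from H::=id B then read we get {id}; from H::=epsilon we get {epsilon}. So FIRST(H) = {epsilon, id, read, true}.
FIRST(A): from A::=S int we get {id, read, true}; from A::=J S then we get {id, read, true}. So FIRST(A) = {id, read, true}.
FIRST(B): from B::=H we get {epsilon, id, read, true}; from B::=int we get {int}; from B::=epsilon we get {epsilon}. So FIRST(B) = {epsilon, id, int, read, true}.
FOLLOW(S) includes $ since S is the start symbol.
FOLLOW(J): in H::=J read A, J is followed by read A with FIRST {read}; in A::=J S then, J is followed by S then with FIRST {id, read, true}. Thus FOLLOW(J) = {id, read, true}.
FOLLOW(S): in S::=A B id S, the suffix after S is empty (adds nothing new); in J::=H true then S, the suffix after S is empty, so FOLLOW(S) ⊇ FOLLOW(J) = {id, read, true}; in A::=S int, S is followed by int with FIRST {int}; in A::=J S then, S is followed by then with FIRST {then}. Thus FOLLOW(S) = {$, id, int, read, then, true}.
FOLLOW(B): in S::=A B id S, B is followed by id S with FIRST {id}; in S::=id read B, the suffix after B is empty, so FOLLOW(B) ⊇ FOLLOW(S) = {$, id, int, read, then, true}; in H::=id B then read, B is followed by then read with FIRST {then}. Thus FOLLOW(B) = {$, id, int, read, then, true}.
FOLLOW(H): in J::=H true then S, H is followed by true then S with FIRST {true}; in B::=H, the suffix after H is empty, so FOLLOW(H) ⊇ FOLLOW(B) = {$, id, int, read, then, true}. Thus FOLLOW(H) = {$, id, int, read, then, true}.
FOLLOW(A): in S::=A B id S, A is followed by B id S with FIRST {id, int, read, true}; in H::=J read A, the suffix after A is empty, so FOLLOW(A) ⊇ FOLLOW(H) = {$, id, int, read, then, true}. Thus FOLLOW(A) = {$, id, int, read, then, true}.

{$, id, int, read, then, true}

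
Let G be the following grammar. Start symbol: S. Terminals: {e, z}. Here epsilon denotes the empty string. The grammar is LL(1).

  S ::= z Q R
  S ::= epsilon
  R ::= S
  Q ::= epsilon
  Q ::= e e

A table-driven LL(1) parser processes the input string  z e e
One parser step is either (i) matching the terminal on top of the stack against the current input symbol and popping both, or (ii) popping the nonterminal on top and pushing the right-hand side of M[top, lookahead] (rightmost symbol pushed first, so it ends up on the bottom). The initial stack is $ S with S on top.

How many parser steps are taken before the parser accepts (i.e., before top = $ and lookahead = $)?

step 1: stack=$ S  input=z e e $  — expand S ::= z Q R
step 2: stack=$ R Q z  input=z e e $  — match z
step 3: stack=$ R Q  input=e e $  — expand Q ::= e e
step 4: stack=$ R e e  input=e e $  — match e
step 5: stack=$ R e  input=e $  — match e
step 6: stack=$ R  input=$  — expand R ::= S
step 7: stack=$ S  input=$  — expand S ::= epsilon
Accept reached after 7 steps.

7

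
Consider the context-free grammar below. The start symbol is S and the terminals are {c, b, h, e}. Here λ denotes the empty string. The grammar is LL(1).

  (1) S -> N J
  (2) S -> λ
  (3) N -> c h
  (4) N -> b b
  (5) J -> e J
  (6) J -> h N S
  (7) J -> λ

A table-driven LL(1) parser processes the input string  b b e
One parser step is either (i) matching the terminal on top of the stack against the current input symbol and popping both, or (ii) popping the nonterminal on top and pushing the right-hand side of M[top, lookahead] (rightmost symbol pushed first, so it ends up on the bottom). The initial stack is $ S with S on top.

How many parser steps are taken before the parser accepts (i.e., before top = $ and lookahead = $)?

7

     Stack    Input    Action
  1  $ S      b b e $  expand S -> N J
  2  $ J N    b b e $  expand N -> b b
  3  $ J b b  b b e $  match b
  4  $ J b    b e $    match b
  5  $ J      e $      expand J -> e J
  6  $ J e    e $      match e
  7  $ J      $        expand J -> λ
Accept reached after 7 steps.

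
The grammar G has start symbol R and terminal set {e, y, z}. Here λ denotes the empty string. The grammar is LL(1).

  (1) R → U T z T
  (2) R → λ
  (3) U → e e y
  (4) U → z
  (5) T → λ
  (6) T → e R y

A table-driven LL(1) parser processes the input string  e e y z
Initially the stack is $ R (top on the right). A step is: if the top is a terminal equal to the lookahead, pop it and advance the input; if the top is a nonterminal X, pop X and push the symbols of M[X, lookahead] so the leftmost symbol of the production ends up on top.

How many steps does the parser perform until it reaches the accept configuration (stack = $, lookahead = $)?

step 1: stack=$ R  input=e e y z $  — expand R → U T z T
step 2: stack=$ T z T U  input=e e y z $  — expand U → e e y
step 3: stack=$ T z T y e e  input=e e y z $  — match e
step 4: stack=$ T z T y e  input=e y z $  — match e
step 5: stack=$ T z T y  input=y z $  — match y
step 6: stack=$ T z T  input=z $  — expand T → λ
step 7: stack=$ T z  input=z $  — match z
step 8: stack=$ T  input=$  — expand T → λ
Accept reached after 8 steps.

8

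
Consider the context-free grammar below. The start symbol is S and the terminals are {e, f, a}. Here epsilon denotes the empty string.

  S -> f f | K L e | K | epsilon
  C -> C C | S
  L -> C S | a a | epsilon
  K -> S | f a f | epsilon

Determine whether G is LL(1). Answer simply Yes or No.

No

FIRST(S) = {epsilon, a, e, f}
FIRST(C) = {epsilon, a, e, f}
FIRST(L) = {epsilon, a, e, f}
FIRST(K) = {epsilon, a, e, f}
FOLLOW(S) = {$, a, e, f}
FOLLOW(C) = {a, e, f}
FOLLOW(L) = {e}
FOLLOW(K) = {$, a, e, f}
Cell M[C, a] receives both C -> C C and C -> S — the grammar is not LL(1).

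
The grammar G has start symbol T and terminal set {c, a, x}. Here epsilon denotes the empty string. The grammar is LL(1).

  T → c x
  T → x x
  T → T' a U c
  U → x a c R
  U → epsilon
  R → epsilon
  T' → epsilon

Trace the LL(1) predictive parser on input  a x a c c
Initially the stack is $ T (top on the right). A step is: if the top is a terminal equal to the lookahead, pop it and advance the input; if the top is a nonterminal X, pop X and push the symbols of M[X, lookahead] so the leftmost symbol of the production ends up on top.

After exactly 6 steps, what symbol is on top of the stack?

     Stack        Input        Action
  1  $ T          a x a c c $  expand T → T' a U c
  2  $ c U a T'   a x a c c $  expand T' → epsilon
  3  $ c U a      a x a c c $  match a
  4  $ c U        x a c c $    expand U → x a c R
  5  $ c R c a x  x a c c $    match x
  6  $ c R c a    a c c $      match a
Stack after step 6: $ c R c (top = c).

c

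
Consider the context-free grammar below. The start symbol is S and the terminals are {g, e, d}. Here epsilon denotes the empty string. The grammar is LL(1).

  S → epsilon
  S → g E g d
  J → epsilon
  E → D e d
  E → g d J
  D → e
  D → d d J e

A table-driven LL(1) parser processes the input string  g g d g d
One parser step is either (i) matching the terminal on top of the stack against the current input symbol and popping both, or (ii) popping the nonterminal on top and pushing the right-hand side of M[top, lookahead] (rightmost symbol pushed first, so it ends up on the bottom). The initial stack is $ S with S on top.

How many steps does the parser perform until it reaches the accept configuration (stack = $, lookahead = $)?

8

     Stack        Input        Action
  1  $ S          g g d g d $  expand S → g E g d
  2  $ d g E g    g g d g d $  match g
  3  $ d g E      g d g d $    expand E → g d J
  4  $ d g J d g  g d g d $    match g
  5  $ d g J d    d g d $      match d
  6  $ d g J      g d $        expand J → epsilon
  7  $ d g        g d $        match g
  8  $ d          d $          match d
Accept reached after 8 steps.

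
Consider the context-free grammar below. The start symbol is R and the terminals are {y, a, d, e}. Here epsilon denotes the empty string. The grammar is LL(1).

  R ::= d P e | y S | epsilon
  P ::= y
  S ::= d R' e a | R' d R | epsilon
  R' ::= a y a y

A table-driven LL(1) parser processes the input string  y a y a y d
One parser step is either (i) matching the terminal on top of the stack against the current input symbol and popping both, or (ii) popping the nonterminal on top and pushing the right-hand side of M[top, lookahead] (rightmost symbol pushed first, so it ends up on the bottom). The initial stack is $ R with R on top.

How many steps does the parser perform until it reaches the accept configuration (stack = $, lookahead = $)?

10

step 1: stack=$ R  input=y a y a y d $  — expand R ::= y S
step 2: stack=$ S y  input=y a y a y d $  — match y
step 3: stack=$ S  input=a y a y d $  — expand S ::= R' d R
step 4: stack=$ R d R'  input=a y a y d $  — expand R' ::= a y a y
step 5: stack=$ R d y a y a  input=a y a y d $  — match a
step 6: stack=$ R d y a y  input=y a y d $  — match y
step 7: stack=$ R d y a  input=a y d $  — match a
step 8: stack=$ R d y  input=y d $  — match y
step 9: stack=$ R d  input=d $  — match d
step 10: stack=$ R  input=$  — expand R ::= epsilon
Accept reached after 10 steps.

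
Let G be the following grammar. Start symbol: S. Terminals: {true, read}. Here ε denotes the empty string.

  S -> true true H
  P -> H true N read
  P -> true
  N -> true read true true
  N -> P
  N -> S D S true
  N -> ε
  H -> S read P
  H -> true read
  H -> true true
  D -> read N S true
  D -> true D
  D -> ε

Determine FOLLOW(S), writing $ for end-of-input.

FIRST(S) = {true}
FIRST(D) = {ε, read, true}
FIRST(H) = {true}  (via S read P)
FIRST(P) = {true}  (via H true N read)
FIRST(N) = {ε, true}  (via P, S D S true)
FOLLOW(S) includes $ since S is the start symbol.
FOLLOW(S): in N->S D S true (occurrence 1), S is followed by D S true with FIRST {read, true}; in N->S D S true (occurrence 2), S is followed by true with FIRST {true}; in H->S read P, S is followed by read P with FIRST {read}; in D->read N S true, S is followed by true with FIRST {true}. Thus FOLLOW(S) = {$, read, true}.
FOLLOW(N): in P->H true N read, N is followed by read with FIRST {read}; in D->read N S true, N is followed by S true with FIRST {true}. Thus FOLLOW(N) = {read, true}.
FOLLOW(H): in S->true true H, the suffix after H is empty, so FOLLOW(H) ⊇ FOLLOW(S) = {$, read, true}; in P->H true N read, H is followed by true N read with FIRST {true}. Thus FOLLOW(H) = {$, read, true}.
FOLLOW(P): in N->P, the suffix after P is empty, so FOLLOW(P) ⊇ FOLLOW(N) = {read, true}; in H->S read P, the suffix after P is empty, so FOLLOW(P) ⊇ FOLLOW(H) = {$, read, true}. Thus FOLLOW(P) = {$, read, true}.
FOLLOW(D): in N->S D S true, D is followed by S true with FIRST {true}; in D->true D, the suffix after D is empty (adds nothing new). Thus FOLLOW(D) = {true}.

{$, read, true}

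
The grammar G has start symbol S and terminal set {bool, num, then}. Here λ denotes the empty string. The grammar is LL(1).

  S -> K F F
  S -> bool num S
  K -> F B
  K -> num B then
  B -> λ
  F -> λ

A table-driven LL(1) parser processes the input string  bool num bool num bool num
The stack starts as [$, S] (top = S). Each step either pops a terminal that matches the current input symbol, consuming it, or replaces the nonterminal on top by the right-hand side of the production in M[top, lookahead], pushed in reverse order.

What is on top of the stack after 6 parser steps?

S

     Stack         Input                         Action
  1  $ S           bool num bool num bool num $  expand S -> bool num S
  2  $ S num bool  bool num bool num bool num $  match bool
  3  $ S num       num bool num bool num $       match num
  4  $ S           bool num bool num $           expand S -> bool num S
  5  $ S num bool  bool num bool num $           match bool
  6  $ S num       num bool num $                match num
Stack after step 6: $ S (top = S).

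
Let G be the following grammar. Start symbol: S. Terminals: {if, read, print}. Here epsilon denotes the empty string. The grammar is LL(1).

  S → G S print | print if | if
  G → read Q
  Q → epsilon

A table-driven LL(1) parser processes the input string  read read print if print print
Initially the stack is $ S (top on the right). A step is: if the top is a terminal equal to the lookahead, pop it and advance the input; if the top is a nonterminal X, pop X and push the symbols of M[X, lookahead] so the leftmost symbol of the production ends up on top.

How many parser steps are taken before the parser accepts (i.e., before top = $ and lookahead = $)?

13

      Stack                   Input                             Action
   1  $ S                     read read print if print print $  expand S → G S print
   2  $ print S G             read read print if print print $  expand G → read Q
   3  $ print S Q read        read read print if print print $  match read
   4  $ print S Q             read print if print print $       expand Q → epsilon
   5  $ print S               read print if print print $       expand S → G S print
   6  $ print print S G       read print if print print $       expand G → read Q
   7  $ print print S Q read  read print if print print $       match read
   8  $ print print S Q       print if print print $            expand Q → epsilon
   9  $ print print S         print if print print $            expand S → print if
  10  $ print print if print  print if print print $            match print
  11  $ print print if        if print print $                  match if
  12  $ print print           print print $                     match print
  13  $ print                 print $                           match print
Accept reached after 13 steps.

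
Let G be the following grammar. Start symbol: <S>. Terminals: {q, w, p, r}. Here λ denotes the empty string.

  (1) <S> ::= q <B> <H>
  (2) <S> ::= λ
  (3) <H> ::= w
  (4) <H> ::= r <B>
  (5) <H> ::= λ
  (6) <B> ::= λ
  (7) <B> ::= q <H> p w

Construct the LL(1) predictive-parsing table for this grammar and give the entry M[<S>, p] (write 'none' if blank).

FIRST(<S>) = {λ, q}
FIRST(<H>) = {λ, r, w}
FIRST(<B>) = {λ, q}
FOLLOW(<S>) includes $ since <S> is the start symbol.
FOLLOW(<S>): <S> appears on no right-hand side. Thus FOLLOW(<S>) = {$}.
For <S> ::= q <B> <H>: FIRST(q <B> <H>) = {q}, so it goes in M[<S>, t] for t ∈ {q}.
For <S> ::= λ: FIRST(λ) = {λ}, so it goes in M[<S>, t] for t ∈ {}; since λ ∈ FIRST, also for every t ∈ FOLLOW(<S>) = {$}.
None of these place a production in M[<S>, p].

none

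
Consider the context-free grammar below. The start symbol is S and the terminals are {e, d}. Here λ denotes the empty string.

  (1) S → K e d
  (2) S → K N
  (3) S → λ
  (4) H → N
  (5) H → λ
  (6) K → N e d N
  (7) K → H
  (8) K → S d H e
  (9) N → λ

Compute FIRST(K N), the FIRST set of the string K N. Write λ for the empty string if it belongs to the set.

FIRST(N): from N→λ we get {λ}. So FIRST(N) = {λ}.
FIRST(H): from H→N we get {λ}; from H→λ we get {λ}. So FIRST(H) = {λ}.
FIRST(S): from S→K e d we get {d, e}; from S→K N we get {λ, d, e}; from S→λ we get {λ}. So FIRST(S) = {λ, d, e}.
FIRST(K): from K→N e d N we get {e}; from K→H we get {λ}; from K→S d H e we get {d, e}. So FIRST(K) = {λ, d, e}.
FIRST(K N): take FIRST of each symbol in turn, carrying on past any symbol whose FIRST contains λ; result {λ, d, e}.

{λ, d, e}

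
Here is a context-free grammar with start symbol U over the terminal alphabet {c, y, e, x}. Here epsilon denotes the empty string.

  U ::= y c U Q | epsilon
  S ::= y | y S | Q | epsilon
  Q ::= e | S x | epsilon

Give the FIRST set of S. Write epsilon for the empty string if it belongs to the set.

FIRST(U) = {epsilon, y}
FIRST(S) = {epsilon, e, x, y}  (via Q)
FIRST(Q) = {epsilon, e, x, y}  (via S x)

{epsilon, e, x, y}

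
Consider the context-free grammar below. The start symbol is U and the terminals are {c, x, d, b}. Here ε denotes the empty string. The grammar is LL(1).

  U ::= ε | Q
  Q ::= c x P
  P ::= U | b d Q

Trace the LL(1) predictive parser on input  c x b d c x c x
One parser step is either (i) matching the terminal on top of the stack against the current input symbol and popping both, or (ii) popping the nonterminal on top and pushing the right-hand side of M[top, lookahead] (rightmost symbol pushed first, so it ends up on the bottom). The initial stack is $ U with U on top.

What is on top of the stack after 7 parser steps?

Q

step 1: stack=$ U  input=c x b d c x c x $  — expand U ::= Q
step 2: stack=$ Q  input=c x b d c x c x $  — expand Q ::= c x P
step 3: stack=$ P x c  input=c x b d c x c x $  — match c
step 4: stack=$ P x  input=x b d c x c x $  — match x
step 5: stack=$ P  input=b d c x c x $  — expand P ::= b d Q
step 6: stack=$ Q d b  input=b d c x c x $  — match b
step 7: stack=$ Q d  input=d c x c x $  — match d
Stack after step 7: $ Q (top = Q).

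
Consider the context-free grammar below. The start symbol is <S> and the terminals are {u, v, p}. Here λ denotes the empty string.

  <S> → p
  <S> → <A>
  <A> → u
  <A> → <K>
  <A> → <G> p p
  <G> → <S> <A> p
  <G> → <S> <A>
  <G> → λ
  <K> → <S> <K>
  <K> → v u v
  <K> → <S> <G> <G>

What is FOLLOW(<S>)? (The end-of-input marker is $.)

{$, p, u, v}

FIRST(<S>): from <S>→p we get {p}; from <S>→<A> we get {p, u, v}. So FIRST(<S>) = {p, u, v}.
FIRST(<G>): from <G>→<S> <A> p we get {p, u, v}; from <G>→<S> <A> we get {p, u, v}; from <G>→λ we get {λ}. So FIRST(<G>) = {λ, p, u, v}.
FIRST(<K>): from <K>→<S> <K> we get {p, u, v}; from <K>→v u v we get {v}; from <K>→<S> <G> <G> we get {p, u, v}. So FIRST(<K>) = {p, u, v}.
FIRST(<A>): from <A>→u we get {u}; from <A>→<K> we get {p, u, v}; from <A>→<G> p p we get {p, u, v}. So FIRST(<A>) = {p, u, v}.
FOLLOW(<S>) includes $ since <S> is the start symbol.
FOLLOW(<S>): in <G>→<S> <A> p, <S> is followed by <A> p with FIRST {p, u, v}; in <G>→<S> <A>, <S> is followed by <A> with FIRST {p, u, v}; in <K>→<S> <K>, <S> is followed by <K> with FIRST {p, u, v}; in <K>→<S> <G> <G>, <S> is followed by <G> <G> with FIRST {λ, p, u, v}; in <K>→<S> <G> <G>, the suffix after <S> is nullable, so FOLLOW(<S>) ⊇ FOLLOW(<K>) = {$, p, u, v}. Thus FOLLOW(<S>) = {$, p, u, v}.
FOLLOW(<A>): in <S>→<A>, the suffix after <A> is empty, so FOLLOW(<A>) ⊇ FOLLOW(<S>) = {$, p, u, v}; in <G>→<S> <A> p, <A> is followed by p with FIRST {p}; in <G>→<S> <A>, the suffix after <A> is empty, so FOLLOW(<A>) ⊇ FOLLOW(<G>) = {$, p, u, v}. Thus FOLLOW(<A>) = {$, p, u, v}.
FOLLOW(<K>): in <A>→<K>, the suffix after <K> is empty, so FOLLOW(<K>) ⊇ FOLLOW(<A>) = {$, p, u, v}; in <K>→<S> <K>, the suffix after <K> is empty (adds nothing new). Thus FOLLOW(<K>) = {$, p, u, v}.
FOLLOW(<G>): in <A>→<G> p p, <G> is followed by p p with FIRST {p}; in <K>→<S> <G> <G> (occurrence 1), <G> is followed by <G> with FIRST {λ, p, u, v}; in <K>→<S> <G> <G> (occurrence 1), the suffix after <G> is nullable, so FOLLOW(<G>) ⊇ FOLLOW(<K>) = {$, p, u, v}; in <K>→<S> <G> <G> (occurrence 2), the suffix after <G> is empty, so FOLLOW(<G>) ⊇ FOLLOW(<K>) = {$, p, u, v}. Thus FOLLOW(<G>) = {$, p, u, v}.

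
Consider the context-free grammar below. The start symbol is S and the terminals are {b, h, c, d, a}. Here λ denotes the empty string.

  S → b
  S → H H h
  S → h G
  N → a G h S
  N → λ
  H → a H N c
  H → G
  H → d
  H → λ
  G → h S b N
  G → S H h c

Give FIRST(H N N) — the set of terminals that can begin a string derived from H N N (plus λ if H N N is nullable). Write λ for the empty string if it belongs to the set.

FIRST(N): from N→a G h S we get {a}; from N→λ we get {λ}. So FIRST(N) = {λ, a}.
FIRST(S): from S→b we get {b}; from S→H H h we get {a, b, d, h}; from S→h G we get {h}. So FIRST(S) = {a, b, d, h}.
FIRST(G): from G→h S b N we get {h}; from G→S H h c we get {a, b, d, h}. So FIRST(G) = {a, b, d, h}.
FIRST(H): from H→a H N c we get {a}; from H→G we get {a, b, d, h}; from H→d we get {d}; from H→λ we get {λ}. So FIRST(H) = {λ, a, b, d, h}.
FIRST(H N N): take FIRST of each symbol in turn, carrying on past any symbol whose FIRST contains λ; result {λ, a, b, d, h}.

{λ, a, b, d, h}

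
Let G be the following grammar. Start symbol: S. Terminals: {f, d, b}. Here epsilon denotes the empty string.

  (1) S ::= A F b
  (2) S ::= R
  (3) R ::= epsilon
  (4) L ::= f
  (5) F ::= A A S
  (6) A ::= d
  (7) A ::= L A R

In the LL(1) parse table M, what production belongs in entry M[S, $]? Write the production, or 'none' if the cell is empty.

S ::= R

FIRST(R) = {epsilon}
FIRST(L) = {f}
FIRST(A) = {d, f}  (via L A R)
FIRST(S) = {epsilon, d, f}  (via A F b, R)
FIRST(F) = {d, f}  (via A A S)
FOLLOW(S) includes $ since S is the start symbol.
FOLLOW(F): in S::=A F b, F is followed by b with FIRST {b}. Thus FOLLOW(F) = {b}.
FOLLOW(S): in F::=A A S, the suffix after S is empty, so FOLLOW(S) ⊇ FOLLOW(F) = {b}. Thus FOLLOW(S) = {$, b}.
For S ::= A F b: FIRST(A F b) = {d, f}, so it goes in M[S, t] for t ∈ {d, f}.
For S ::= R: FIRST(R) = {epsilon}, so it goes in M[S, t] for t ∈ {}; since epsilon ∈ FIRST, also for every t ∈ FOLLOW(S) = {$, b}.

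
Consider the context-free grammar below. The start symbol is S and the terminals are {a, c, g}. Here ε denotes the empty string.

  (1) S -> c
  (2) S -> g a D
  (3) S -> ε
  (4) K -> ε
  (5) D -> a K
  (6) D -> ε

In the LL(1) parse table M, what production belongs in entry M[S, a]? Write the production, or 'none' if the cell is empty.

FIRST(S) = {ε, c, g}
FIRST(K) = {ε}
FIRST(D) = {ε, a}
FOLLOW(S) includes $ since S is the start symbol.
FOLLOW(S): S appears on no right-hand side. Thus FOLLOW(S) = {$}.
For S -> c: FIRST(c) = {c}, so it goes in M[S, t] for t ∈ {c}.
For S -> g a D: FIRST(g a D) = {g}, so it goes in M[S, t] for t ∈ {g}.
For S -> ε: FIRST(ε) = {ε}, so it goes in M[S, t] for t ∈ {}; since ε ∈ FIRST, also for every t ∈ FOLLOW(S) = {$}.
None of these place a production in M[S, a].

none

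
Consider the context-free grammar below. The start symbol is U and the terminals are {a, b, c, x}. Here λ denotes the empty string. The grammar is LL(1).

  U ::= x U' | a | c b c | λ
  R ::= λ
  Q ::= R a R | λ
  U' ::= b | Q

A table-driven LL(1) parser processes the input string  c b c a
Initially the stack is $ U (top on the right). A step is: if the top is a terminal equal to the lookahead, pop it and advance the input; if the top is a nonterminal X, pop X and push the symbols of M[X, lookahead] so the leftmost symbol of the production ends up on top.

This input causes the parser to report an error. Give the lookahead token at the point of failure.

a

     Stack    Input      Action
  1  $ U      c b c a $  expand U ::= c b c
  2  $ c b c  c b c a $  match c
  3  $ c b    b c a $    match b
  4  $ c      c a $      match c
  5  $        a $        error: stack empty but input remains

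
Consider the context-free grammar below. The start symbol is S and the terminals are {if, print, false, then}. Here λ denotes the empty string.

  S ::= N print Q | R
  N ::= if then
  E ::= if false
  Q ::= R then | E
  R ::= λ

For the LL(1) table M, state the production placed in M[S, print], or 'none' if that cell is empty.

FIRST(N): from N::=if then we get {if}. So FIRST(N) = {if}.
FIRST(E): from E::=if false we get {if}. So FIRST(E) = {if}.
FIRST(R): from R::=λ we get {λ}. So FIRST(R) = {λ}.
FIRST(S): from S::=N print Q we get {if}; from S::=R we get {λ}. So FIRST(S) = {λ, if}.
FIRST(Q): from Q::=R then we get {then}; from Q::=E we get {if}. So FIRST(Q) = {if, then}.
FOLLOW(S) includes $ since S is the start symbol.
FOLLOW(S): S appears on no right-hand side. Thus FOLLOW(S) = {$}.
For S ::= N print Q: FIRST(N print Q) = {if}, so it goes in M[S, t] for t ∈ {if}.
For S ::= R: FIRST(R) = {λ}, so it goes in M[S, t] for t ∈ {}; since λ ∈ FIRST, also for every t ∈ FOLLOW(S) = {$}.
None of these place a production in M[S, print].

none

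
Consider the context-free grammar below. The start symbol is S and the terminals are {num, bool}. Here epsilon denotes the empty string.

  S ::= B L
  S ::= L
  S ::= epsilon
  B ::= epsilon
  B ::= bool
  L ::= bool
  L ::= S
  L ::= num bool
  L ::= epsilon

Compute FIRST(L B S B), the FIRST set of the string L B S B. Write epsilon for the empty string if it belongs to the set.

{epsilon, bool, num}

FIRST(B) = {epsilon, bool}
FIRST(S) = {epsilon, bool, num}  (via B L, L)
FIRST(L) = {epsilon, bool, num}  (via S)
FIRST(L B S B): take FIRST of each symbol in turn, carrying on past any symbol whose FIRST contains epsilon; result {epsilon, bool, num}.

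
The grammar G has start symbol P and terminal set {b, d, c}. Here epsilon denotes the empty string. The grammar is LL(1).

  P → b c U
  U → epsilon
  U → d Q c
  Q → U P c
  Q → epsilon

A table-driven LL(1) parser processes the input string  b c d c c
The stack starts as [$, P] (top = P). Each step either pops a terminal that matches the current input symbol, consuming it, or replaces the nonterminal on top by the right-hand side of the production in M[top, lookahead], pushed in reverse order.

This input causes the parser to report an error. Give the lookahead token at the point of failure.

c

     Stack    Input        Action
  1  $ P      b c d c c $  expand P → b c U
  2  $ U c b  b c d c c $  match b
  3  $ U c    c d c c $    match c
  4  $ U      d c c $      expand U → d Q c
  5  $ c Q d  d c c $      match d
  6  $ c Q    c c $        expand Q → epsilon
  7  $ c      c c $        match c
  8  $        c $          error: stack empty but input remains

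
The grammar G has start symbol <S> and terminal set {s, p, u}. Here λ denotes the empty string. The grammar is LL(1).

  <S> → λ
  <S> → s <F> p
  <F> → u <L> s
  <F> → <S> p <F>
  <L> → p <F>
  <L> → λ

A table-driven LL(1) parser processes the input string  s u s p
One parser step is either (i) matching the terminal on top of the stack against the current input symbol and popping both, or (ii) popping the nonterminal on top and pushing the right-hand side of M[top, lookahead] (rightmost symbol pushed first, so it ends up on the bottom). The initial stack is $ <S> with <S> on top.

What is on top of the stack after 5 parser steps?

     Stack        Input      Action
  1  $ <S>        s u s p $  expand <S> → s <F> p
  2  $ p <F> s    s u s p $  match s
  3  $ p <F>      u s p $    expand <F> → u <L> s
  4  $ p s <L> u  u s p $    match u
  5  $ p s <L>    s p $      expand <L> → λ
Stack after step 5: $ p s (top = s).

s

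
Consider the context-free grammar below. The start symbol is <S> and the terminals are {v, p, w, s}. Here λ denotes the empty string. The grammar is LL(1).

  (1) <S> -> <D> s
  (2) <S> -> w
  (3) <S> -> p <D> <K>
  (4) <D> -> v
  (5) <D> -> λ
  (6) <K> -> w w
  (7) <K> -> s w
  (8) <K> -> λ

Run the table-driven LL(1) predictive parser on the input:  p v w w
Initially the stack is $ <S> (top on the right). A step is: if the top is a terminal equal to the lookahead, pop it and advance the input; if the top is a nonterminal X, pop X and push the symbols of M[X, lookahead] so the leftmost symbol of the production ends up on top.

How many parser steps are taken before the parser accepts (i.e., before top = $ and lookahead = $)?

7

     Stack        Input      Action
  1  $ <S>        p v w w $  expand <S> -> p <D> <K>
  2  $ <K> <D> p  p v w w $  match p
  3  $ <K> <D>    v w w $    expand <D> -> v
  4  $ <K> v      v w w $    match v
  5  $ <K>        w w $      expand <K> -> w w
  6  $ w w        w w $      match w
  7  $ w          w $        match w
Accept reached after 7 steps.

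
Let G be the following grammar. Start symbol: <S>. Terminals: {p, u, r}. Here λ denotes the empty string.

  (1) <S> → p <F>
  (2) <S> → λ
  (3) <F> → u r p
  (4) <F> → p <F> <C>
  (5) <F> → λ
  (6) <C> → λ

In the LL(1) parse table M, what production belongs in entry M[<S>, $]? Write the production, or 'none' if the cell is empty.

FIRST(<S>): from <S>→p <F> we get {p}; from <S>→λ we get {λ}. So FIRST(<S>) = {λ, p}.
FIRST(<F>): from <F>→u r p we get {u}; from <F>→p <F> <C> we get {p}; from <F>→λ we get {λ}. So FIRST(<F>) = {λ, p, u}.
FIRST(<C>): from <C>→λ we get {λ}. So FIRST(<C>) = {λ}.
FOLLOW(<S>) includes $ since <S> is the start symbol.
FOLLOW(<S>): <S> appears on no right-hand side. Thus FOLLOW(<S>) = {$}.
For <S> → p <F>: FIRST(p <F>) = {p}, so it goes in M[<S>, t] for t ∈ {p}.
For <S> → λ: FIRST(λ) = {λ}, so it goes in M[<S>, t] for t ∈ {}; since λ ∈ FIRST, also for every t ∈ FOLLOW(<S>) = {$}.

<S> → λ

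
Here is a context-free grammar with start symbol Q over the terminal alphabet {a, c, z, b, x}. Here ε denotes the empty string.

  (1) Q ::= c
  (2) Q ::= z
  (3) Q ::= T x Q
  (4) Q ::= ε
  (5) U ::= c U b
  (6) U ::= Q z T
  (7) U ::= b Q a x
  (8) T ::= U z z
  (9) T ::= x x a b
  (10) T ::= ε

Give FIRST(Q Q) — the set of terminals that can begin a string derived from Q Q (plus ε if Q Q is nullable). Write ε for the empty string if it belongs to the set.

{ε, b, c, x, z}

FIRST(Q) = {ε, b, c, x, z}  (via T x Q)
FIRST(U) = {b, c, x, z}  (via Q z T)
FIRST(T) = {ε, b, c, x, z}  (via U z z)
FIRST(Q Q): take FIRST of each symbol in turn, carrying on past any symbol whose FIRST contains ε; result {ε, b, c, x, z}.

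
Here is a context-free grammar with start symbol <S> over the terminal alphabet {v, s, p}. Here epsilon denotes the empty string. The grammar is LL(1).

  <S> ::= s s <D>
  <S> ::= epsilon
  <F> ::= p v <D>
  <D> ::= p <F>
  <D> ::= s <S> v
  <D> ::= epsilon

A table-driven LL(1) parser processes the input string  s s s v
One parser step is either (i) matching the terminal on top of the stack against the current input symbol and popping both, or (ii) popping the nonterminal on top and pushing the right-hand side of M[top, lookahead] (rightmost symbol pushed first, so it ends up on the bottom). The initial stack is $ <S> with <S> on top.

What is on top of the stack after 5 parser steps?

<S>

step 1: stack=$ <S>  input=s s s v $  — expand <S> ::= s s <D>
step 2: stack=$ <D> s s  input=s s s v $  — match s
step 3: stack=$ <D> s  input=s s v $  — match s
step 4: stack=$ <D>  input=s v $  — expand <D> ::= s <S> v
step 5: stack=$ v <S> s  input=s v $  — match s
Stack after step 5: $ v <S> (top = <S>).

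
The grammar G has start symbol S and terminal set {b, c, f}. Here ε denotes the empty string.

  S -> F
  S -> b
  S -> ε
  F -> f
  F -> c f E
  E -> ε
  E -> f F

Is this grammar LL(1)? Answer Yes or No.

Yes

FIRST(S) = {ε, b, c, f}
FIRST(F) = {c, f}
FIRST(E) = {ε, f}
FOLLOW(S) = {$}
FOLLOW(F) = {$}
FOLLOW(E) = {$}
Each cell of M receives at most one production.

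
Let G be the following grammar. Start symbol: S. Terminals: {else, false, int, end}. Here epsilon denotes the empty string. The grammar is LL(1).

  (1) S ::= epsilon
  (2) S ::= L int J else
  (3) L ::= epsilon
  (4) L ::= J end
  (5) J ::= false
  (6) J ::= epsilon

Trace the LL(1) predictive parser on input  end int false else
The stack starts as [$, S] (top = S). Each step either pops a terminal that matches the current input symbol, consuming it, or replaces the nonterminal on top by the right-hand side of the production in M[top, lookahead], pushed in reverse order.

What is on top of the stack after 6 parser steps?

false

step 1: stack=$ S  input=end int false else $  — expand S ::= L int J else
step 2: stack=$ else J int L  input=end int false else $  — expand L ::= J end
step 3: stack=$ else J int end J  input=end int false else $  — expand J ::= epsilon
step 4: stack=$ else J int end  input=end int false else $  — match end
step 5: stack=$ else J int  input=int false else $  — match int
step 6: stack=$ else J  input=false else $  — expand J ::= false
Stack after step 6: $ else false (top = false).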